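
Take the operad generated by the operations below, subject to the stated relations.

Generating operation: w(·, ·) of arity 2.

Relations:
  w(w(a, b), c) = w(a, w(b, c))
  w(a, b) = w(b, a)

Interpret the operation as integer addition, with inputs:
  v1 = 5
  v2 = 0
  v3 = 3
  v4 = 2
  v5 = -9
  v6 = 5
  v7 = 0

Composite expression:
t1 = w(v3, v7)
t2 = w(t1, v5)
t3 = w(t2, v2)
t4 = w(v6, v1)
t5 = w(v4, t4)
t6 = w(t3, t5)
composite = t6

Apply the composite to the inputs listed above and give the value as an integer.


6

w(v3, v7) = 3
w(w(v3, v7), v5) = -6
w(w(w(v3, v7), v5), v2) = -6
w(v6, v1) = 10
w(v4, w(v6, v1)) = 12
w(w(w(w(v3, v7), v5), v2), w(v4, w(v6, v1))) = 6


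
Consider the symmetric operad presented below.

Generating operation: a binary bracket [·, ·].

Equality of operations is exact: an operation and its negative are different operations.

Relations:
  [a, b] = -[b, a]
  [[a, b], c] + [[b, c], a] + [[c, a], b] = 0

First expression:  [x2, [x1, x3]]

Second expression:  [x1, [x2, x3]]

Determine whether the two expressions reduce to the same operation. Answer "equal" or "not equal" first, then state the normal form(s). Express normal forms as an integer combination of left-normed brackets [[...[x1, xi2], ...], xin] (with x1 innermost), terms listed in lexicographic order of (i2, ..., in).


not equal; first: -[[x1, x3], x2]; second: [[x1, x2], x3] - [[x1, x3], x2]

The first expression, normalized: -[[x1, x3], x2]
The second expression, normalized: [[x1, x2], x3] - [[x1, x3], x2]
Distinct normal forms: not equal.


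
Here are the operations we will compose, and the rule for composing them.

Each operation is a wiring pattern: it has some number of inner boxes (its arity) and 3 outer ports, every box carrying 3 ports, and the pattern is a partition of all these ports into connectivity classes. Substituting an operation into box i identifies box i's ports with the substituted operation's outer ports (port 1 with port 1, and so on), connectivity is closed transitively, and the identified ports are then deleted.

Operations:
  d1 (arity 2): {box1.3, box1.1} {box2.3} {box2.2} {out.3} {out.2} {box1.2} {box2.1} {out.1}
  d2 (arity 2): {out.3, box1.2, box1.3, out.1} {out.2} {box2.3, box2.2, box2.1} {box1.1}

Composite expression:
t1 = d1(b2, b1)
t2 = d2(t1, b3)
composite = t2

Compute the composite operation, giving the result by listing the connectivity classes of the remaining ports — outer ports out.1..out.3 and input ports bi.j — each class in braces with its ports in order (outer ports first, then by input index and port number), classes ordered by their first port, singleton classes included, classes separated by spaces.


Two ports join when wires chain via d2-identified ports.
stage d1: inputs (b2, b1), connectivity {out.1} {out.2} {out.3} {b1.1} {b1.2} {b1.3} {b2.1, b2.3} {b2.2}, out.j its boundary
stage d2: inputs (b2, b1, b3), connectivity {out.1, out.3} {out.2} {b1.1} {b1.2} {b1.3} {b2.1, b2.3} {b2.2} {b3.1, b3.2, b3.3}, out.j its boundary

{out.1, out.3} {out.2} {b1.1} {b1.2} {b1.3} {b2.1, b2.3} {b2.2} {b3.1, b3.2, b3.3}


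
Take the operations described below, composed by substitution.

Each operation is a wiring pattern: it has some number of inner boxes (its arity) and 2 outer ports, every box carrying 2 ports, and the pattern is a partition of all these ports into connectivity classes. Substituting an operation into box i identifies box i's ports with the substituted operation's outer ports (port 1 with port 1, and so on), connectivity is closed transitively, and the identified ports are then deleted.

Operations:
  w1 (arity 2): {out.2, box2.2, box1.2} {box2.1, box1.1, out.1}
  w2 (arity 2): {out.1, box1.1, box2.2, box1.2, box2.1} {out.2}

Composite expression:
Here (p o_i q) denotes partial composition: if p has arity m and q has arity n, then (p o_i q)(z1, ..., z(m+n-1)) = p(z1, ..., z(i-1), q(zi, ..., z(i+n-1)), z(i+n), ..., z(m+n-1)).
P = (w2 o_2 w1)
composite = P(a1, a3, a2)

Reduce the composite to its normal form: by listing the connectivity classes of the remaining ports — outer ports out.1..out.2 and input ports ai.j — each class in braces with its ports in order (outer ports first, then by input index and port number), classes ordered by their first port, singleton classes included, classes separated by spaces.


Connectivity passes through glued w2-boundaries; trace each wire chain.
stage w1: inputs (a3, a2), connectivity {out.1, a2.1, a3.1} {out.2, a2.2, a3.2}, out.j its boundary
stage w2: inputs (a1, a3, a2), connectivity {out.1, a1.1, a1.2, a2.1, a2.2, a3.1, a3.2} {out.2}, out.j its boundary

{out.1, a1.1, a1.2, a2.1, a2.2, a3.1, a3.2} {out.2}


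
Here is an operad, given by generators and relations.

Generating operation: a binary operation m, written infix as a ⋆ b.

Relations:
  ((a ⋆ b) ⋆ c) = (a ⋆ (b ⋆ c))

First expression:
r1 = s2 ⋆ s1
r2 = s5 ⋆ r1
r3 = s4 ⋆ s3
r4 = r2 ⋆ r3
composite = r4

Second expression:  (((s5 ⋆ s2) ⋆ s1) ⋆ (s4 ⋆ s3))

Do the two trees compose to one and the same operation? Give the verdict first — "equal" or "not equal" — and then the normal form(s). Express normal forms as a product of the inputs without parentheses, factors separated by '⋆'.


The first expression reduces to s5 ⋆ s2 ⋆ s1 ⋆ s4 ⋆ s3
The second expression reduces to s5 ⋆ s2 ⋆ s1 ⋆ s4 ⋆ s3
The normal forms match — equal.

equal — both sides give s5 ⋆ s2 ⋆ s1 ⋆ s4 ⋆ s3


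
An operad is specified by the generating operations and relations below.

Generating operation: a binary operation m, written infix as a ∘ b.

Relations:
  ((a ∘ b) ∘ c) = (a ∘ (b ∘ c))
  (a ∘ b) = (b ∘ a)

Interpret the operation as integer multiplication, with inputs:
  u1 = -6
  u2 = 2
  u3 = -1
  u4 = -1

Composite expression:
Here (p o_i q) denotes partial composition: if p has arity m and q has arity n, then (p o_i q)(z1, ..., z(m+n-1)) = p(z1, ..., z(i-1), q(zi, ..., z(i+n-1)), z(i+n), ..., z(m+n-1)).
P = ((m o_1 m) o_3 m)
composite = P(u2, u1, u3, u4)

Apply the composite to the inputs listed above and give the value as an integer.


-12

(u2 ∘ u1) = -12
(u3 ∘ u4) = 1
((u2 ∘ u1) ∘ (u3 ∘ u4)) = -12


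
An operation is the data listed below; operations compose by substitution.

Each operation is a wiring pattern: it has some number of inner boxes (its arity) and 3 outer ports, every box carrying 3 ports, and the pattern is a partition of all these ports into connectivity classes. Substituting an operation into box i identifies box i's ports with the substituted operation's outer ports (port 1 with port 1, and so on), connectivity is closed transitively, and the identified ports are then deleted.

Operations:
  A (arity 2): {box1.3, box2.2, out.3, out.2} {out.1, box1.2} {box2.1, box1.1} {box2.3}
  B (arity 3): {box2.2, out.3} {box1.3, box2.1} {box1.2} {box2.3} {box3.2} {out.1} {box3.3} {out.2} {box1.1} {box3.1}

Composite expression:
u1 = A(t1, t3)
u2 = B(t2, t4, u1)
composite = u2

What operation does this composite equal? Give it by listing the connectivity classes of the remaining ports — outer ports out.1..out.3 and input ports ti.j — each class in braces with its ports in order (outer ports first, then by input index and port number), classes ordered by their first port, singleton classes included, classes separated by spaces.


After gluing at B, chains via deleted ports link the t-ports.
composing A on (t1, t3), with out.j its own outer ports: {out.1, t1.2} {out.2, out.3, t1.3, t3.2} {t1.1, t3.1} {t3.3}
composing B on (t2, t4, t1, t3), with out.j its own outer ports: {out.1} {out.2} {out.3, t4.2} {t1.1, t3.1} {t1.2} {t1.3, t3.2} {t2.1} {t2.2} {t2.3, t4.1} {t3.3} {t4.3}

{out.1} {out.2} {out.3, t4.2} {t1.1, t3.1} {t1.2} {t1.3, t3.2} {t2.1} {t2.2} {t2.3, t4.1} {t3.3} {t4.3}


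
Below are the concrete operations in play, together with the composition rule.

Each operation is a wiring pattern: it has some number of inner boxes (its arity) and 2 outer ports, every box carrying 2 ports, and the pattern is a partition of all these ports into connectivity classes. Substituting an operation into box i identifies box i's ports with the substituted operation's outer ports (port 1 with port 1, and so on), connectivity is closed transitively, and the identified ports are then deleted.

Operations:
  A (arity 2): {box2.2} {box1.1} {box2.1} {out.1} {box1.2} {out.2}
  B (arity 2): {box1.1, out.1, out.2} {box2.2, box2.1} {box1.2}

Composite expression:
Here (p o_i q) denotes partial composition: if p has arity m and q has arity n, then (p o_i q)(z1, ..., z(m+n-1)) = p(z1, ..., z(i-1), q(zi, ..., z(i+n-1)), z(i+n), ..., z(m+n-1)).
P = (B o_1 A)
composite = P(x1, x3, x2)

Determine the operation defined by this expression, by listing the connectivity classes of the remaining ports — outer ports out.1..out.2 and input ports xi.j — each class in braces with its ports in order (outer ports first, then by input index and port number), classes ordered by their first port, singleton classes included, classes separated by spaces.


{out.1, out.2} {x1.1} {x1.2} {x2.1, x2.2} {x3.1} {x3.2}


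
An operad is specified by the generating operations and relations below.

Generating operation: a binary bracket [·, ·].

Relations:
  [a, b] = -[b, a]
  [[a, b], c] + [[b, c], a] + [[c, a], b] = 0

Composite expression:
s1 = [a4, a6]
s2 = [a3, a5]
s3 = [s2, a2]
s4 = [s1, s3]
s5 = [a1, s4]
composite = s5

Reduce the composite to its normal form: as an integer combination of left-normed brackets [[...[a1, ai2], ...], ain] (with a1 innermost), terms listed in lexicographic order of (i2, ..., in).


Left-normed coefficients sit on the a1-initial expansion words.
Composite bracket: [a1, [[a4, a6], [[a3, a5], a2]]]
Under [a, b] = ab - ba we get 32 signed associative words (2^5 = 32).
Coefficients come from the a1-initial words:
  a1a2a3a5a4a6 appears with sign +1, giving the term +[[[[[a1, a2], a3], a5], a4], a6]
  a1a2a3a5a6a4 appears with sign -1, giving the term -[[[[[a1, a2], a3], a5], a6], a4]
  a1a2a5a3a4a6 appears with sign -1, giving the term -[[[[[a1, a2], a5], a3], a4], a6]
  a1a2a5a3a6a4 appears with sign +1, giving the term +[[[[[a1, a2], a5], a3], a6], a4]
  a1a3a5a2a4a6 appears with sign -1, giving the term -[[[[[a1, a3], a5], a2], a4], a6]
  a1a3a5a2a6a4 appears with sign +1, giving the term +[[[[[a1, a3], a5], a2], a6], a4]
  a1a4a6a2a3a5 appears with sign -1, giving the term -[[[[[a1, a4], a6], a2], a3], a5]
  a1a4a6a2a5a3 appears with sign +1, giving the term +[[[[[a1, a4], a6], a2], a5], a3]
  a1a4a6a3a5a2 appears with sign +1, giving the term +[[[[[a1, a4], a6], a3], a5], a2]
  a1a4a6a5a3a2 appears with sign -1, giving the term -[[[[[a1, a4], a6], a5], a3], a2]
  a1a5a3a2a4a6 appears with sign +1, giving the term +[[[[[a1, a5], a3], a2], a4], a6]
  a1a5a3a2a6a4 appears with sign -1, giving the term -[[[[[a1, a5], a3], a2], a6], a4]
  a1a6a4a2a3a5 appears with sign +1, giving the term +[[[[[a1, a6], a4], a2], a3], a5]
  a1a6a4a2a5a3 appears with sign -1, giving the term -[[[[[a1, a6], a4], a2], a5], a3]
  a1a6a4a3a5a2 appears with sign -1, giving the term -[[[[[a1, a6], a4], a3], a5], a2]
  a1a6a4a5a3a2 appears with sign +1, giving the term +[[[[[a1, a6], a4], a5], a3], a2]

[[[[[a1, a2], a3], a5], a4], a6] - [[[[[a1, a2], a3], a5], a6], a4] - [[[[[a1, a2], a5], a3], a4], a6] + [[[[[a1, a2], a5], a3], a6], a4] - [[[[[a1, a3], a5], a2], a4], a6] + [[[[[a1, a3], a5], a2], a6], a4] - [[[[[a1, a4], a6], a2], a3], a5] + [[[[[a1, a4], a6], a2], a5], a3] + [[[[[a1, a4], a6], a3], a5], a2] - [[[[[a1, a4], a6], a5], a3], a2] + [[[[[a1, a5], a3], a2], a4], a6] - [[[[[a1, a5], a3], a2], a6], a4] + [[[[[a1, a6], a4], a2], a3], a5] - [[[[[a1, a6], a4], a2], a5], a3] - [[[[[a1, a6], a4], a3], a5], a2] + [[[[[a1, a6], a4], a5], a3], a2]


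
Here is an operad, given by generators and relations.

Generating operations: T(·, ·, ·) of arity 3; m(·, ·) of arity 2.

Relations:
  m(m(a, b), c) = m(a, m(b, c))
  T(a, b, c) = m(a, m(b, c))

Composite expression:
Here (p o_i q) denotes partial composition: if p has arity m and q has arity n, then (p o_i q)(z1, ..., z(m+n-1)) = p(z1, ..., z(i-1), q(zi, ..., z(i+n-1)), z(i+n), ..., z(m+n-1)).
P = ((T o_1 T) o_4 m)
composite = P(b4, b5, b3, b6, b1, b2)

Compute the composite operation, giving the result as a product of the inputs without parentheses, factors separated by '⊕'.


b4 ⊕ b5 ⊕ b3 ⊕ b6 ⊕ b1 ⊕ b2


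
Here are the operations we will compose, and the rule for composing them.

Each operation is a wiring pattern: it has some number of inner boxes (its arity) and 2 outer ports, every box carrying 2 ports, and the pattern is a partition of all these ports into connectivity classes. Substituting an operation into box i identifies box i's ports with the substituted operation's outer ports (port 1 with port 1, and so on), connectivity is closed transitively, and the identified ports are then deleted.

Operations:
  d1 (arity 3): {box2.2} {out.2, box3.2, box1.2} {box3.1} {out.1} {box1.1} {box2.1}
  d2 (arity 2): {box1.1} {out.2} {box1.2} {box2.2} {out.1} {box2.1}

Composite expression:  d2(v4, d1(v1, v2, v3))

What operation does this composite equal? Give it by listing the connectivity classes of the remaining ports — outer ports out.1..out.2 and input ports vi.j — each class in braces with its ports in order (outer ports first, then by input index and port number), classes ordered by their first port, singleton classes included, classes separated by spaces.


{out.1} {out.2} {v1.1} {v1.2, v3.2} {v2.1} {v2.2} {v3.1} {v4.1} {v4.2}

Two ports join when wires chain via d2-identified ports.
d1 over (v1, v2, v3) gives {out.1} {out.2, v1.2, v3.2} {v1.1} {v2.1} {v2.2} {v3.1}, out.j being that stage's outer ports
d2 over (v4, v1, v2, v3) gives {out.1} {out.2} {v1.1} {v1.2, v3.2} {v2.1} {v2.2} {v3.1} {v4.1} {v4.2}, out.j being that stage's outer ports


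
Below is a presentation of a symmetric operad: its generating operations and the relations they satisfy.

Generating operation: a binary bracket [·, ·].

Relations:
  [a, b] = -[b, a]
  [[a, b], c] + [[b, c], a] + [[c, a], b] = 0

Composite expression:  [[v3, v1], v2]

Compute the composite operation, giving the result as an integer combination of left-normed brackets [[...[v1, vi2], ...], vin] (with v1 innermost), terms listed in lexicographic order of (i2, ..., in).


Expand each bracket as ab - ba; the v1-initial words give the coefficients.
Composite bracket: [[v3, v1], v2]
Full expansion: 4 signed words from ab - ba (2^2 = 4).
Words beginning with v1 determine it all:
  sign of v1v3v2 is -1, so it contributes -[[v1, v3], v2]

-[[v1, v3], v2]


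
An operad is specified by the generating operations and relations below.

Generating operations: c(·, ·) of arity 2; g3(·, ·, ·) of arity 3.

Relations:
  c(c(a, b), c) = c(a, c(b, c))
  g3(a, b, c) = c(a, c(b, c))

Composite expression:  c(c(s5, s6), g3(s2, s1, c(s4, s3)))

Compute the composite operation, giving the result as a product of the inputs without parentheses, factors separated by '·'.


Associativity of c dissolves the nesting; only the s-input order survives.
c(s5, s6) spells out as s5 · s6
c(s4, s3) spells out as s4 · s3
g3(s2, s1, c(s4, s3)) spells out as s2 · s1 · s4 · s3
c(c(s5, s6), g3(s2, s1, c(s4, s3))) spells out as s5 · s6 · s2 · s1 · s4 · s3

s5 · s6 · s2 · s1 · s4 · s3


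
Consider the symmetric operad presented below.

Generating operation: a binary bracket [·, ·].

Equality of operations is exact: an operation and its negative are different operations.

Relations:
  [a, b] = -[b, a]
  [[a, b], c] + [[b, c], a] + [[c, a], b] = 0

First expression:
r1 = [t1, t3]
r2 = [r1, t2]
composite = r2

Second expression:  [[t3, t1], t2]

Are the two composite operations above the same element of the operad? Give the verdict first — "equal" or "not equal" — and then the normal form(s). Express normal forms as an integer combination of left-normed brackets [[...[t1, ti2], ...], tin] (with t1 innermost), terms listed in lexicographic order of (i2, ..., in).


not equal: they reduce to [[t1, t3], t2] and -[[t1, t3], t2]


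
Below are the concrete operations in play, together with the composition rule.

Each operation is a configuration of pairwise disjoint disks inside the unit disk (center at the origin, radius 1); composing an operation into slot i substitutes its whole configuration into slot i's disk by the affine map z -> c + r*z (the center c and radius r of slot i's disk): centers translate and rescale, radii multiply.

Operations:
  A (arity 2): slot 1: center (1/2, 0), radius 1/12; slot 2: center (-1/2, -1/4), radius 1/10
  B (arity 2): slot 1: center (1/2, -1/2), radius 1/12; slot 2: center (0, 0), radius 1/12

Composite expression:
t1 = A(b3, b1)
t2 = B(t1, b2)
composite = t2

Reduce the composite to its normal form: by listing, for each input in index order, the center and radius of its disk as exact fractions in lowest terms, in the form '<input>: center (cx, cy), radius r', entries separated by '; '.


b1: center (11/24, -25/48), radius 1/120; b2: center (0, 0), radius 1/12; b3: center (13/24, -1/2), radius 1/144

Each b-disk chains the slot maps above it in B; radii multiply.
b3: after 2 affine steps, its disk has center (13/24, -1/2), radius 1/144
b1: after 2 affine steps, its disk has center (11/24, -25/48), radius 1/120
b2: after 1 affine step, its disk has center (0, 0), radius 1/12


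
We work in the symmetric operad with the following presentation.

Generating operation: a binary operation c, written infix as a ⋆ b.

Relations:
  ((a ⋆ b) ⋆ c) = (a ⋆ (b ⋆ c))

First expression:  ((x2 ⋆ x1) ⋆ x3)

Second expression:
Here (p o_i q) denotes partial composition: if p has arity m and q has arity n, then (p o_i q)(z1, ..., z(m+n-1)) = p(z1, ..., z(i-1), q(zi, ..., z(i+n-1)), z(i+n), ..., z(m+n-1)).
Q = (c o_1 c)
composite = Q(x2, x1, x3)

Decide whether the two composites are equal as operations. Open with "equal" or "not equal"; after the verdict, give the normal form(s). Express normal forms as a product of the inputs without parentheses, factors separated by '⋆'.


The first expression, normalized: x2 ⋆ x1 ⋆ x3
The second expression, normalized: x2 ⋆ x1 ⋆ x3
Same normal form: equal.

equal; both compose to x2 ⋆ x1 ⋆ x3


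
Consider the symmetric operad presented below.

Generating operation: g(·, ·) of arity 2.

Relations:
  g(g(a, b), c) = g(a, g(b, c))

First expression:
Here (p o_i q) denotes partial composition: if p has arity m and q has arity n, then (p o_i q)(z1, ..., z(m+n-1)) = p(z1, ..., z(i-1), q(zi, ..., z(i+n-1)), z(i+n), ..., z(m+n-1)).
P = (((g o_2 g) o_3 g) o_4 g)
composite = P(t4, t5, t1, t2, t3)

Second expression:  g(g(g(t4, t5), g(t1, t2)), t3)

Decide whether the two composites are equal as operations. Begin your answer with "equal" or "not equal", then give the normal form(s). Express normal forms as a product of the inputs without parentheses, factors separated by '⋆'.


equal; the common form is t4 ⋆ t5 ⋆ t1 ⋆ t2 ⋆ t3

Normal form of the first expression: t4 ⋆ t5 ⋆ t1 ⋆ t2 ⋆ t3
Normal form of the second expression: t4 ⋆ t5 ⋆ t1 ⋆ t2 ⋆ t3
Identical normal forms: equal.


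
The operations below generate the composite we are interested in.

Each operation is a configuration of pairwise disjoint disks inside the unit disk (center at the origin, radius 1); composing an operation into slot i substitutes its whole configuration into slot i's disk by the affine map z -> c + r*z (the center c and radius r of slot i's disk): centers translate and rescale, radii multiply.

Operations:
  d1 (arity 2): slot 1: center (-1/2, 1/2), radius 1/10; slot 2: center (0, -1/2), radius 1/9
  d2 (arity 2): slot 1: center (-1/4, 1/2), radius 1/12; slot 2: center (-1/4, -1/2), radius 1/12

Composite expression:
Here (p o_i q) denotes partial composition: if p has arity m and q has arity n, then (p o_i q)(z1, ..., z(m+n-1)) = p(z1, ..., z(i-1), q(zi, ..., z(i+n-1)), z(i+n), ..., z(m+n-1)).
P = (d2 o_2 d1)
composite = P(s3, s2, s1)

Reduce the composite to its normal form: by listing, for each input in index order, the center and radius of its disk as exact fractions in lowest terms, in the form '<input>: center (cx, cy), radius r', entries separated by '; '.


s1: center (-1/4, -13/24), radius 1/108; s2: center (-7/24, -11/24), radius 1/120; s3: center (-1/4, 1/2), radius 1/12

Below d2, radii multiply path by path; the s-disk centers shift.
tracing s3 down its 1-map path: center (-1/4, 1/2), radius 1/12
tracing s2 down its 2-map path: center (-7/24, -11/24), radius 1/120
tracing s1 down its 2-map path: center (-1/4, -13/24), radius 1/108


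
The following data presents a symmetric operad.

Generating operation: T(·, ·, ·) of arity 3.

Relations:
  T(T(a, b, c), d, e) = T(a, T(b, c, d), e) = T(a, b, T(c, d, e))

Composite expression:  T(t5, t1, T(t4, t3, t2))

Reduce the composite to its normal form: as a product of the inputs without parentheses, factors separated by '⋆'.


t5 ⋆ t1 ⋆ t4 ⋆ t3 ⋆ t2

Key point: T is associative — brackets drop, the t-order remains.
T(t4, t3, t2) reduces to t4 ⋆ t3 ⋆ t2
T(t5, t1, T(t4, t3, t2)) reduces to t5 ⋆ t1 ⋆ t4 ⋆ t3 ⋆ t2


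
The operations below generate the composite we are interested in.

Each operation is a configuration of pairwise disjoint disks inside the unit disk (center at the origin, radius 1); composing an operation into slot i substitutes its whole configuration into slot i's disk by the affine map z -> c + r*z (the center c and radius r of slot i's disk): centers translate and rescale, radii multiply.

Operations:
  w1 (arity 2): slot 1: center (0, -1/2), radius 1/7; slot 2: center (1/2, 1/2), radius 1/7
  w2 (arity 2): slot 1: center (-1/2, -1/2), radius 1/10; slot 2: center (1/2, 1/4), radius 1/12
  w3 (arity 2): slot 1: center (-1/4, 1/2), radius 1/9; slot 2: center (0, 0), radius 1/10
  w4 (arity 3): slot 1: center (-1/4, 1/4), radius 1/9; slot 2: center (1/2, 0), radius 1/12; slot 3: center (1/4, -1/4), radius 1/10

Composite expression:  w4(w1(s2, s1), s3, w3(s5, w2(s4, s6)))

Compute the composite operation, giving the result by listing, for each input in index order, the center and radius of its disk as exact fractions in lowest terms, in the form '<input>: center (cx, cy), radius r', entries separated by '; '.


s1: center (-7/36, 11/36), radius 1/63; s2: center (-1/4, 7/36), radius 1/63; s3: center (1/2, 0), radius 1/12; s4: center (49/200, -51/200), radius 1/1000; s5: center (9/40, -1/5), radius 1/90; s6: center (51/200, -99/400), radius 1/1200

Nesting under w4 composes maps z -> c + r*z down each s-path.
s2: after 2 affine steps, its disk has center (-1/4, 7/36), radius 1/63
s1: after 2 affine steps, its disk has center (-7/36, 11/36), radius 1/63
s3: after 1 affine step, its disk has center (1/2, 0), radius 1/12
s5: after 2 affine steps, its disk has center (9/40, -1/5), radius 1/90
s4: after 3 affine steps, its disk has center (49/200, -51/200), radius 1/1000
s6: after 3 affine steps, its disk has center (51/200, -99/400), radius 1/1200


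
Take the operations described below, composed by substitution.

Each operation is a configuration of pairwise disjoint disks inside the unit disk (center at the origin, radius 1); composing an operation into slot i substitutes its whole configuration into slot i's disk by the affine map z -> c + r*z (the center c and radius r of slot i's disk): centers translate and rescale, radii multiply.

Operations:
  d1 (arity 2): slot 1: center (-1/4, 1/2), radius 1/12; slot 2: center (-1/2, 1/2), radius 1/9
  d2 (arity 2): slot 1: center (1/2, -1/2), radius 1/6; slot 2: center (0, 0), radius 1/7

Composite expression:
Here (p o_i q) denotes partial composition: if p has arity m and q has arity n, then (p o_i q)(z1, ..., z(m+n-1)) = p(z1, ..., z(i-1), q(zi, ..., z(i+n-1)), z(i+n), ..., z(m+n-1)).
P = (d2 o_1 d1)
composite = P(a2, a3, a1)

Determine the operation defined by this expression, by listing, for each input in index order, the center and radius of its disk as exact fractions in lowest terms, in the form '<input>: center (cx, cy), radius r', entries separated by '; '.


a1: center (0, 0), radius 1/7; a2: center (11/24, -5/12), radius 1/72; a3: center (5/12, -5/12), radius 1/54

Follow each a-input down from d2: c' goes to c + r*c', radius to r*r'.
a2 passes through 2 substitutions, ending at center (11/24, -5/12), radius 1/72
a3 passes through 2 substitutions, ending at center (5/12, -5/12), radius 1/54
a1 passes through 1 substitution, ending at center (0, 0), radius 1/7


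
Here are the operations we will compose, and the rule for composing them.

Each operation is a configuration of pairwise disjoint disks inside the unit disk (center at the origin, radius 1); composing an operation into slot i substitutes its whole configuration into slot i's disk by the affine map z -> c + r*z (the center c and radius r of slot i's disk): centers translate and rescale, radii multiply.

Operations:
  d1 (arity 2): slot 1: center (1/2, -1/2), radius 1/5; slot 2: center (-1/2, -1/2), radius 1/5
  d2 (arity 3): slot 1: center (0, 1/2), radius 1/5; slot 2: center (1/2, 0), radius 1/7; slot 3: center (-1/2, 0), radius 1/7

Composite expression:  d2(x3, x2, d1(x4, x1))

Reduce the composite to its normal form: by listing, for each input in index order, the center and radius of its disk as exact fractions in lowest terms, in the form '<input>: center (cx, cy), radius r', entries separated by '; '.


x1: center (-4/7, -1/14), radius 1/35; x2: center (1/2, 0), radius 1/7; x3: center (0, 1/2), radius 1/5; x4: center (-3/7, -1/14), radius 1/35

Below d2, radii multiply path by path; the x-disk centers shift.
tracing x3 down its 1-map path: center (0, 1/2), radius 1/5
tracing x2 down its 1-map path: center (1/2, 0), radius 1/7
tracing x4 down its 2-map path: center (-3/7, -1/14), radius 1/35
tracing x1 down its 2-map path: center (-4/7, -1/14), radius 1/35


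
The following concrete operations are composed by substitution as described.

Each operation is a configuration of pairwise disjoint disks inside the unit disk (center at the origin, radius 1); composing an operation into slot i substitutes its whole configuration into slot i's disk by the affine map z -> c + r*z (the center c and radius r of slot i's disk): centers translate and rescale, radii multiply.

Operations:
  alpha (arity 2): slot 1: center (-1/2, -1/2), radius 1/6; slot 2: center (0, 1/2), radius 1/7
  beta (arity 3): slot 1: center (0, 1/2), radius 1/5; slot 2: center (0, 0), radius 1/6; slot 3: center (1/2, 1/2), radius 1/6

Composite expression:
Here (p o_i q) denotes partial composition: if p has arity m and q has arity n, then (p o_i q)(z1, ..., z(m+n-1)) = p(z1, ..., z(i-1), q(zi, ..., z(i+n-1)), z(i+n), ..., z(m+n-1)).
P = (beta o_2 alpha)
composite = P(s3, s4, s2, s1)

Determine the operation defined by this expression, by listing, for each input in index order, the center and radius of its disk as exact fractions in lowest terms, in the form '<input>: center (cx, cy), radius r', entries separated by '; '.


s1: center (1/2, 1/2), radius 1/6; s2: center (0, 1/12), radius 1/42; s3: center (0, 1/2), radius 1/5; s4: center (-1/12, -1/12), radius 1/36

Each s-disk chains the slot maps above it in beta; radii multiply.
input s3: applying the 1 nested substitution gives center (0, 1/2), radius 1/5
input s4: applying the 2 nested substitutions gives center (-1/12, -1/12), radius 1/36
input s2: applying the 2 nested substitutions gives center (0, 1/12), radius 1/42
input s1: applying the 1 nested substitution gives center (1/2, 1/2), radius 1/6


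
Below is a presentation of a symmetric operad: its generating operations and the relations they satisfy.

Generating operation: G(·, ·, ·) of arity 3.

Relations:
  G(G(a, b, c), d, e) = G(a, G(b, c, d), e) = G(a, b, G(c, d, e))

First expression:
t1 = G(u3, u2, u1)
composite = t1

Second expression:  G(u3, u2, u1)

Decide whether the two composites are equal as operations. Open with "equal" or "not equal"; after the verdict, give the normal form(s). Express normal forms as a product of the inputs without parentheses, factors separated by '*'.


equal; the common form is u3 * u2 * u1

The first composite normalizes to u3 * u2 * u1
The second composite normalizes to u3 * u2 * u1
The forms coincide; equal.


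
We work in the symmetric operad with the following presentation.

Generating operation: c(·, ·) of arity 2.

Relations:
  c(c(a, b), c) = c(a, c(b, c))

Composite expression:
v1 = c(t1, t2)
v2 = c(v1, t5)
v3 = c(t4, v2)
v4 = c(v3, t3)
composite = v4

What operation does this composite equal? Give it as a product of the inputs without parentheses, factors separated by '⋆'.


Every regrouping of c is equal, so read the t-inputs in written order.
c(t1, t2) reduces to t1 ⋆ t2
c(c(t1, t2), t5) reduces to t1 ⋆ t2 ⋆ t5
c(t4, c(c(t1, t2), t5)) reduces to t4 ⋆ t1 ⋆ t2 ⋆ t5
c(c(t4, c(c(t1, t2), t5)), t3) reduces to t4 ⋆ t1 ⋆ t2 ⋆ t5 ⋆ t3

t4 ⋆ t1 ⋆ t2 ⋆ t5 ⋆ t3


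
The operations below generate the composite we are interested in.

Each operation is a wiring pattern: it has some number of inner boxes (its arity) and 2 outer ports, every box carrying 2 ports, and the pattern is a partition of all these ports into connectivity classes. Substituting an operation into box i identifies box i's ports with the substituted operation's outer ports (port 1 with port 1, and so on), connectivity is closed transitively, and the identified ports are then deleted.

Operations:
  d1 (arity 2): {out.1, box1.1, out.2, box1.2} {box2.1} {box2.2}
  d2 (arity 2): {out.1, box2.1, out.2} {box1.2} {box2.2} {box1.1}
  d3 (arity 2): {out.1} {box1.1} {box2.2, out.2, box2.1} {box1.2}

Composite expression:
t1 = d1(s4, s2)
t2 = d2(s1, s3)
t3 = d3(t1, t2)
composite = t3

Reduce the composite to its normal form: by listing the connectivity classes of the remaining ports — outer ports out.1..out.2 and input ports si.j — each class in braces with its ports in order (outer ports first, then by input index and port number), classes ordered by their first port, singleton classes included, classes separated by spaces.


{out.1} {out.2, s3.1} {s1.1} {s1.2} {s2.1} {s2.2} {s3.2} {s4.1, s4.2}

Reachability decides: close wires over d3-identified ports.
the subtree at d1 composes to {out.1, out.2, s4.1, s4.2} {s2.1} {s2.2} on (s4, s2); out.j = own outer ports
the subtree at d2 composes to {out.1, out.2, s3.1} {s1.1} {s1.2} {s3.2} on (s1, s3); out.j = own outer ports
the subtree at d3 composes to {out.1} {out.2, s3.1} {s1.1} {s1.2} {s2.1} {s2.2} {s3.2} {s4.1, s4.2} on (s4, s2, s1, s3); out.j = own outer ports


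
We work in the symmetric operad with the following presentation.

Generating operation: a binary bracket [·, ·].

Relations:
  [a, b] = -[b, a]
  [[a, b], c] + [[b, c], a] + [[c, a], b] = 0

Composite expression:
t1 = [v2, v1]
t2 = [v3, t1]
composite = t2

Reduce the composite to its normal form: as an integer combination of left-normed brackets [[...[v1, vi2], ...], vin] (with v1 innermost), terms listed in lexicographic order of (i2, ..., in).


Expand each bracket as ab - ba; the v1-initial words give the coefficients.
Composite bracket: [v3, [v2, v1]]
Each bracket splits as ab - ba, giving 4 signed words (2^2 = 4).
Words beginning with v1 determine it all:
  v1v2v3 (sign +1) contributes +[[v1, v2], v3]

[[v1, v2], v3]


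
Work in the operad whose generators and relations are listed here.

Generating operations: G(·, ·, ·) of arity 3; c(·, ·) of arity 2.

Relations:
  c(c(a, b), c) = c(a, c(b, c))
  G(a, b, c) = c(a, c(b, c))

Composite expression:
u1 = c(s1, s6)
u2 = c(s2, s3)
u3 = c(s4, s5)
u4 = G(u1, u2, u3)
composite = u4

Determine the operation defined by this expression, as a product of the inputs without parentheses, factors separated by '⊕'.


Key point: G is associative — brackets drop, the s-order remains.
c(s1, s6) linearizes to s1 ⊕ s6
c(s2, s3) linearizes to s2 ⊕ s3
c(s4, s5) linearizes to s4 ⊕ s5
G(c(s1, s6), c(s2, s3), c(s4, s5)) linearizes to s1 ⊕ s6 ⊕ s2 ⊕ s3 ⊕ s4 ⊕ s5

s1 ⊕ s6 ⊕ s2 ⊕ s3 ⊕ s4 ⊕ s5


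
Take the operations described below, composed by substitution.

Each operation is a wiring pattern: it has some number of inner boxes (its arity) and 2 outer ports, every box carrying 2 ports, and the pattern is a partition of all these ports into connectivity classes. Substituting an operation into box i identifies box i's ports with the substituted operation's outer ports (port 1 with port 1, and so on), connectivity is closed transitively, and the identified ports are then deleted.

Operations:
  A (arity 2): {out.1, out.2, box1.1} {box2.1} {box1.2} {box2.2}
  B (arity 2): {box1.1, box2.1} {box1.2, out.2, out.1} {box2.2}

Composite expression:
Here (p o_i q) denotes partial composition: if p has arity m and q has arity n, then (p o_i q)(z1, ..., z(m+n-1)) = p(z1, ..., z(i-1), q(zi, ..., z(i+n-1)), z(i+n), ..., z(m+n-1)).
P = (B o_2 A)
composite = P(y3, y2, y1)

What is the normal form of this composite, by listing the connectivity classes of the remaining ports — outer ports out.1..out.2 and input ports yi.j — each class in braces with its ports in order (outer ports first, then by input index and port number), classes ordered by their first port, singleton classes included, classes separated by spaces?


Two ports join when wires chain via B-identified ports.
A over (y2, y1) gives {out.1, out.2, y2.1} {y1.1} {y1.2} {y2.2}, out.j being that stage's outer ports
B over (y3, y2, y1) gives {out.1, out.2, y3.2} {y1.1} {y1.2} {y2.1, y3.1} {y2.2}, out.j being that stage's outer ports

{out.1, out.2, y3.2} {y1.1} {y1.2} {y2.1, y3.1} {y2.2}


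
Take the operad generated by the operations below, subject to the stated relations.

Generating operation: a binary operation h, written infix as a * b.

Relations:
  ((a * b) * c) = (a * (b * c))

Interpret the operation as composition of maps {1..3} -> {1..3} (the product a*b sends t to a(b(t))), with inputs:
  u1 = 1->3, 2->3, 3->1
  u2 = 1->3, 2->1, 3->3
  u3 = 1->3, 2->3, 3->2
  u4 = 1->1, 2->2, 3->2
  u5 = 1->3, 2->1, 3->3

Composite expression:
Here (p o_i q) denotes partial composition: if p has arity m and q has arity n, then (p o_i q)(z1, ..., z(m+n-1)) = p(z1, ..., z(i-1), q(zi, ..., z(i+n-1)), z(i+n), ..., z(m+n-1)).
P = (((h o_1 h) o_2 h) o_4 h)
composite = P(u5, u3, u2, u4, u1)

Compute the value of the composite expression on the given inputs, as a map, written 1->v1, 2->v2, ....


1->3, 2->3, 3->1

(u3 * u2) = 1->2, 2->3, 3->2
(u5 * (u3 * u2)) = 1->1, 2->3, 3->1
(u4 * u1) = 1->2, 2->2, 3->1
((u5 * (u3 * u2)) * (u4 * u1)) = 1->3, 2->3, 3->1


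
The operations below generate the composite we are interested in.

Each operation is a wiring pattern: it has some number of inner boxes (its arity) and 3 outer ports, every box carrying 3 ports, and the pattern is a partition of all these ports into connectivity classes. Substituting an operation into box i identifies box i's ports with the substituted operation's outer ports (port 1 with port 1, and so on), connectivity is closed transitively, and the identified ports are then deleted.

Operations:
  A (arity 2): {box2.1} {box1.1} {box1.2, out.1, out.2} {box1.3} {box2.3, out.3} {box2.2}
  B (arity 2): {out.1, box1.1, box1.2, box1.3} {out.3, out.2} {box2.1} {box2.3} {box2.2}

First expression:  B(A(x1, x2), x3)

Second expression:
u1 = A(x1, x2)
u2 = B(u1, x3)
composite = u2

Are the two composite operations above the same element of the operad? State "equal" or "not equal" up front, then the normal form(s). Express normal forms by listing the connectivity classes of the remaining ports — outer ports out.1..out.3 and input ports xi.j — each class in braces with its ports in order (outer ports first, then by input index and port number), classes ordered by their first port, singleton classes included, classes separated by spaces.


In normal form, the first expression is {out.1, x1.2, x2.3} {out.2, out.3} {x1.1} {x1.3} {x2.1} {x2.2} {x3.1} {x3.2} {x3.3}
In normal form, the second expression is {out.1, x1.2, x2.3} {out.2, out.3} {x1.1} {x1.3} {x2.1} {x2.2} {x3.1} {x3.2} {x3.3}
One common form — equal.

equal; the common form is {out.1, x1.2, x2.3} {out.2, out.3} {x1.1} {x1.3} {x2.1} {x2.2} {x3.1} {x3.2} {x3.3}


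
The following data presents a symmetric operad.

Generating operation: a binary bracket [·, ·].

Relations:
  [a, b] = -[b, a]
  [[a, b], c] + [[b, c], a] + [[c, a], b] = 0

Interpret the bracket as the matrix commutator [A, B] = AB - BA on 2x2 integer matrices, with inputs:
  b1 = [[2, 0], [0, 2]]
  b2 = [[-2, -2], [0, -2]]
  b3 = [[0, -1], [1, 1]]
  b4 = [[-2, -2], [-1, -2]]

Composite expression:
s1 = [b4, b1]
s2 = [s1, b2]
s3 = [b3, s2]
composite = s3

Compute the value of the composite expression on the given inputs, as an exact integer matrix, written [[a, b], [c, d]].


[[0, 0], [0, 0]]


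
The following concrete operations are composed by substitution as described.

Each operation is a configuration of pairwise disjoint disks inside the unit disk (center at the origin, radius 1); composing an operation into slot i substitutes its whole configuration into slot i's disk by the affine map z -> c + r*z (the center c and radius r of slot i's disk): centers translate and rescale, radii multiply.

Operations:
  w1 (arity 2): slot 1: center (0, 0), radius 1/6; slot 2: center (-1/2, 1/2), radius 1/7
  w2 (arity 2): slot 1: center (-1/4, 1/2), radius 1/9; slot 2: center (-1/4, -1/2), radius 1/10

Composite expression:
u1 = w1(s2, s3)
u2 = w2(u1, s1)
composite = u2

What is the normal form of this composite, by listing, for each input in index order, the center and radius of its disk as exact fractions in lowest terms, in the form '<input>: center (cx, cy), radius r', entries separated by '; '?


Only the slot chain above each s matters under w2; compose those maps.
s2 passes through 2 substitutions, ending at center (-1/4, 1/2), radius 1/54
s3 passes through 2 substitutions, ending at center (-11/36, 5/9), radius 1/63
s1 passes through 1 substitution, ending at center (-1/4, -1/2), radius 1/10

s1: center (-1/4, -1/2), radius 1/10; s2: center (-1/4, 1/2), radius 1/54; s3: center (-11/36, 5/9), radius 1/63


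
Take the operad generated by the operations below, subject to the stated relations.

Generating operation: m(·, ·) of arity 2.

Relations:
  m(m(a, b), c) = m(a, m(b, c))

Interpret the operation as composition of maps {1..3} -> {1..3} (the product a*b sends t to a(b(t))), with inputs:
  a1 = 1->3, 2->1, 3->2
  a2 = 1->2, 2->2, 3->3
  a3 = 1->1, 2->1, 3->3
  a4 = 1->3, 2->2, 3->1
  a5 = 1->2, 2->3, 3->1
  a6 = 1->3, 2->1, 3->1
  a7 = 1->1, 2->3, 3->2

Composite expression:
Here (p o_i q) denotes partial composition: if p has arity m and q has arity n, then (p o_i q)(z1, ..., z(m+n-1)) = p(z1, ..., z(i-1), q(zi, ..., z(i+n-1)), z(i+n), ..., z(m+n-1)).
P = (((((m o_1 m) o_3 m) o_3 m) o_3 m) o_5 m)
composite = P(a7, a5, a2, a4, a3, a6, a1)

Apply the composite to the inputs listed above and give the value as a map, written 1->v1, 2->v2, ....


1->1, 2->2, 3->1

m(a7, a5) = 1->3, 2->2, 3->1
m(a2, a4) = 1->3, 2->2, 3->2
m(a3, a6) = 1->3, 2->1, 3->1
m(m(a2, a4), m(a3, a6)) = 1->2, 2->3, 3->3
m(m(m(a2, a4), m(a3, a6)), a1) = 1->3, 2->2, 3->3
m(m(a7, a5), m(m(m(a2, a4), m(a3, a6)), a1)) = 1->1, 2->2, 3->1


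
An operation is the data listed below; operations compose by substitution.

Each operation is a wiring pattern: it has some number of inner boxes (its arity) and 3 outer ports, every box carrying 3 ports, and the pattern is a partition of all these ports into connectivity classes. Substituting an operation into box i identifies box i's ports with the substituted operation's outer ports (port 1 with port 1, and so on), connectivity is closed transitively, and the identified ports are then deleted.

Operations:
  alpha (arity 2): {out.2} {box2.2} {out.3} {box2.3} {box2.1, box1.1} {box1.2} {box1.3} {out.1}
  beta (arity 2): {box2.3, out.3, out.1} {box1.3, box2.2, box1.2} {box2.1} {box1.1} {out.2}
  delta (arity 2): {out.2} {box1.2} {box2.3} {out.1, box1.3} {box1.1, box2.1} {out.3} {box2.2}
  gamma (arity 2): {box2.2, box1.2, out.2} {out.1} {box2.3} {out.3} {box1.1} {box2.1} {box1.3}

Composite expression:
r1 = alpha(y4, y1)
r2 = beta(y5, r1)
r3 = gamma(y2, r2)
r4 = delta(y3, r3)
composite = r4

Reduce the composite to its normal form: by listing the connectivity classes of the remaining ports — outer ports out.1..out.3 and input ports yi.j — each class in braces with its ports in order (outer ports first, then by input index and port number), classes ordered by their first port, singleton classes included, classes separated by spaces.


{out.1, y3.3} {out.2} {out.3} {y1.1, y4.1} {y1.2} {y1.3} {y2.1} {y2.2} {y2.3} {y3.1} {y3.2} {y4.2} {y4.3} {y5.1} {y5.2, y5.3}

Connectivity passes through glued delta-boundaries; trace each wire chain.
alpha over (y4, y1) gives {out.1} {out.2} {out.3} {y1.1, y4.1} {y1.2} {y1.3} {y4.2} {y4.3}, out.j being that stage's outer ports
beta over (y5, y4, y1) gives {out.1, out.3} {out.2} {y1.1, y4.1} {y1.2} {y1.3} {y4.2} {y4.3} {y5.1} {y5.2, y5.3}, out.j being that stage's outer ports
gamma over (y2, y5, y4, y1) gives {out.1} {out.2, y2.2} {out.3} {y1.1, y4.1} {y1.2} {y1.3} {y2.1} {y2.3} {y4.2} {y4.3} {y5.1} {y5.2, y5.3}, out.j being that stage's outer ports
delta over (y3, y2, y5, y4, y1) gives {out.1, y3.3} {out.2} {out.3} {y1.1, y4.1} {y1.2} {y1.3} {y2.1} {y2.2} {y2.3} {y3.1} {y3.2} {y4.2} {y4.3} {y5.1} {y5.2, y5.3}, out.j being that stage's outer ports
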